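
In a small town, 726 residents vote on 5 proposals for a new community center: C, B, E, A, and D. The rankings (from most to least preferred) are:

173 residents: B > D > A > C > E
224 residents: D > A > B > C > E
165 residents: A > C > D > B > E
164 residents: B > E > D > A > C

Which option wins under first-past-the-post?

B

First-place votes: C 0, B 337, E 0, A 165, D 224.
B has the most first-place votes.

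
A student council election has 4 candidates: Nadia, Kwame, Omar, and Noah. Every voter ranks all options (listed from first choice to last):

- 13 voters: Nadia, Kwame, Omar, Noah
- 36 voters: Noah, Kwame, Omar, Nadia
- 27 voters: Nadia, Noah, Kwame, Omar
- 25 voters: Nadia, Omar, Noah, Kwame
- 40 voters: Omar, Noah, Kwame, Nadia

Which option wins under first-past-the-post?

Nadia

First-place votes: Nadia 65, Kwame 0, Omar 40, Noah 36.
Nadia has the most first-place votes.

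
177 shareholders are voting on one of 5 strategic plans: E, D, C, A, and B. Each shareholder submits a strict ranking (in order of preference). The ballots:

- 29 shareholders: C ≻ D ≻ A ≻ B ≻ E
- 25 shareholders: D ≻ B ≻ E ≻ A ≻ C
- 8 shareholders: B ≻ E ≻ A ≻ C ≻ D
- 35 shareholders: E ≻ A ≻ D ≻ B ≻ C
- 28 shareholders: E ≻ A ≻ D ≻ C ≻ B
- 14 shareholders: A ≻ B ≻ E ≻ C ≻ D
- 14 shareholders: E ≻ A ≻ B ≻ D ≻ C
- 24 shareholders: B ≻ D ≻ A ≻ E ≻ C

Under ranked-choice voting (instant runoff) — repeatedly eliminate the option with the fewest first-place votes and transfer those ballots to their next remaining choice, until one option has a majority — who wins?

B

Round 1: E 77, D 25, C 29, A 14, B 32. Eliminate A.
Round 2: E 77, D 25, C 29, B 46. Eliminate D.
Round 3: E 77, C 29, B 71. Eliminate C.
Round 4: E 77, B 100. B has a majority.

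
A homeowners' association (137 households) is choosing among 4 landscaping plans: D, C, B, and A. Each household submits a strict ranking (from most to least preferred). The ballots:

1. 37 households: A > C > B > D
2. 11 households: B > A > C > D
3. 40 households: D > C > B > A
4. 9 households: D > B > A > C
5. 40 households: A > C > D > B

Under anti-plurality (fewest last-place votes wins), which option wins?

Last-place votes: D 48, C 9, B 40, A 40.
C is ranked last by the fewest voters, so C wins.

C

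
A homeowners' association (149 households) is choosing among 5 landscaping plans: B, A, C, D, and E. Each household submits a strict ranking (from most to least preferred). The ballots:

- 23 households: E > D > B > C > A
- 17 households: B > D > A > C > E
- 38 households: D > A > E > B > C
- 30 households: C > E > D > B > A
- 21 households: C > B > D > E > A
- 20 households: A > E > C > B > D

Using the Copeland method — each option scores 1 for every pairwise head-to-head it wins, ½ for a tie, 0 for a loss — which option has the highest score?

D

B: beats A and C; loses to D and E → score 2.
A: beats C and E; loses to B and D → score 2.
C: loses to B, A, D, and E → score 0.
D: beats B, A, C, and E → score 4.
E: beats B and C; loses to A and D → score 2.
D has the best pairwise record.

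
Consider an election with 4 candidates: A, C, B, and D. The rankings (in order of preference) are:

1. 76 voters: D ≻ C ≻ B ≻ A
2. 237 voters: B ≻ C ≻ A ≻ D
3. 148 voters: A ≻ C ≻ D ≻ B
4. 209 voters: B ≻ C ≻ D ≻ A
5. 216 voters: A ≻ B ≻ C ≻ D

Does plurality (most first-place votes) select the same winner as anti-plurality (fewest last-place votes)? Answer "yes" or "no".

Plurality — first-place votes: A 364, C 0, B 446, D 76. Winner: B.
Anti-plurality — last-place votes: A 285, C 0, B 148, D 453. Winner: C.
The two methods disagree.

no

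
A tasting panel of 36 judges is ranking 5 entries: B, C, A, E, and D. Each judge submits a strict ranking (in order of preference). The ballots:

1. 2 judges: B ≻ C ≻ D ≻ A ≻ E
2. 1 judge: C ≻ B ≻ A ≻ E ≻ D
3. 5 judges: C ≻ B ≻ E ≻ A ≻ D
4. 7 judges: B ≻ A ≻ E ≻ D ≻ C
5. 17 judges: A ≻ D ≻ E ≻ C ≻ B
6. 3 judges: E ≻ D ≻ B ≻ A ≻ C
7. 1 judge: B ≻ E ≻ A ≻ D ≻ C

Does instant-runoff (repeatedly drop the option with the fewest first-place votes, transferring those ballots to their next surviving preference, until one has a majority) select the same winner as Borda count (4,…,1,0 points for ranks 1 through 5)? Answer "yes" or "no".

no

Instant-runoff — R1 B 10, C 6, A 17, E 3, D 0 (D out); R2 B 10, C 6, A 17, E 3 (E out); R3 B 13, C 6, A 17 (C out); R4 B 19, A 17 (B winner). Winner: B.
Borda — scores: B 64, C 47, A 103, E 74, D 72. Winner: A.
The two methods disagree.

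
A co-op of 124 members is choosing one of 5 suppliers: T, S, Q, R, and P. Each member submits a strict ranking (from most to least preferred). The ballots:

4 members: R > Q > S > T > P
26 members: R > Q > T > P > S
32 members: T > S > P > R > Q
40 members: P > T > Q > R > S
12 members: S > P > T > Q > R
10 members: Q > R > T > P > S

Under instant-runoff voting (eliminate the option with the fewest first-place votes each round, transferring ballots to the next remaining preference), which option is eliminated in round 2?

S

Round 1: T 32, S 12, Q 10, R 30, P 40. Eliminate Q.
Round 2: T 32, S 12, R 40, P 40. Eliminate S.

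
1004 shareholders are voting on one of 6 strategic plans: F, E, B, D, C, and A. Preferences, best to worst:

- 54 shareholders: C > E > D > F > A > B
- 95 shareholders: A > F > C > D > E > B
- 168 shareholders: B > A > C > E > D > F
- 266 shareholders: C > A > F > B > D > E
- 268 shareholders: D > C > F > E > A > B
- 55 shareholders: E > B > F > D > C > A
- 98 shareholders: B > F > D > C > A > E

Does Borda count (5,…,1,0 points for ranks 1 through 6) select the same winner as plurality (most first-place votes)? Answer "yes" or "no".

Borda — scores: F 2647, E 1458, B 2082, D 2530, C 3712, A 2631. Winner: C.
Plurality — first-place votes: F 0, E 55, B 266, D 268, C 320, A 95. Winner: C.
The two methods agree.

yes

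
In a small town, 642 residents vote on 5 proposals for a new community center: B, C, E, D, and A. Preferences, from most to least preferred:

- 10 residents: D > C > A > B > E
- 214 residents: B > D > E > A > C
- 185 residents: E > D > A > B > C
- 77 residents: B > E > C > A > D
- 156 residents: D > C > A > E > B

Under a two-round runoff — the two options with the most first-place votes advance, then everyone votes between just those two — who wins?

Round 1 first-place votes: B 291, C 0, E 185, D 166, A 0.
B and E advance.
Runoff: B is preferred to E by 301 voters; E by 341.
E wins the runoff.

E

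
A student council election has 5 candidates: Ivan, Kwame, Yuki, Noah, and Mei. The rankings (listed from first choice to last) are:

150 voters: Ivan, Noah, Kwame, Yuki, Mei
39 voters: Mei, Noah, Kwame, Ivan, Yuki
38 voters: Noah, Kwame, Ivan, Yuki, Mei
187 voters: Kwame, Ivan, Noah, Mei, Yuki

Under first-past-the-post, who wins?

Kwame

First-place votes: Ivan 150, Kwame 187, Yuki 0, Noah 38, Mei 39.
Kwame has the most first-place votes.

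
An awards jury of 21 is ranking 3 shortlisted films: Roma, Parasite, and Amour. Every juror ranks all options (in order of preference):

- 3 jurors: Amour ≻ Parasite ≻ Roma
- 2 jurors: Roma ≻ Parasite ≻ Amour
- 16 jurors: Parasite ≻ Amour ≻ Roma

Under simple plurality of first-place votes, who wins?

First-place votes: Roma 2, Parasite 16, Amour 3.
Parasite has the most first-place votes.

Parasite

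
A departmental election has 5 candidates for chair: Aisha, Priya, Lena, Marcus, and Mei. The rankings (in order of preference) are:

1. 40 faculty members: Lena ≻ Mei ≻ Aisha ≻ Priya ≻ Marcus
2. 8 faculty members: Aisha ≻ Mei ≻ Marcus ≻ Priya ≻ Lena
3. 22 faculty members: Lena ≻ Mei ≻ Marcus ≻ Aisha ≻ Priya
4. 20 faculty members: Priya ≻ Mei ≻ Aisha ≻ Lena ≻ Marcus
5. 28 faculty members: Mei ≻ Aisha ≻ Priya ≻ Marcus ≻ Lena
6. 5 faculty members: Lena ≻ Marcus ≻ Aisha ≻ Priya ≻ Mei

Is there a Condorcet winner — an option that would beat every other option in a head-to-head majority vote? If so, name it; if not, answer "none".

Lena

Lena vs Aisha: 67–56 for Lena.
Lena vs Priya: 67–56 for Lena.
Lena vs Marcus: 87–36 for Lena.
Lena vs Mei: 67–56 for Lena.
Lena beats every other option head-to-head.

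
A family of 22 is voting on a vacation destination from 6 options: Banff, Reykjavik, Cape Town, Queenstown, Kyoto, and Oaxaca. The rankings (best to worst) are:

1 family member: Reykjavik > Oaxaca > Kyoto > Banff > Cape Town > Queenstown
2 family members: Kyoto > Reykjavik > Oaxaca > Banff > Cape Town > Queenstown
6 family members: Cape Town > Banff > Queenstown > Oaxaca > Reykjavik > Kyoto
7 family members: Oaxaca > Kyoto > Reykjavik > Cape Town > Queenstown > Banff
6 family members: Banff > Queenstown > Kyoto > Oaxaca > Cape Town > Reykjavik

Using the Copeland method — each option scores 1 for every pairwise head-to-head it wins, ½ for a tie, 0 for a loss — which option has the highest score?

Banff

Banff: beats Reykjavik, Queenstown, Kyoto, and Oaxaca; loses to Cape Town → score 4.
Reykjavik: loses to Banff, Cape Town, Queenstown, Kyoto, and Oaxaca → score 0.
Cape Town: beats Banff, Reykjavik, and Queenstown; loses to Kyoto and Oaxaca → score 3.
Queenstown: beats Reykjavik, Kyoto, and Oaxaca; loses to Banff and Cape Town → score 3.
Kyoto: beats Reykjavik and Cape Town; loses to Banff, Queenstown, and Oaxaca → score 2.
Oaxaca: beats Reykjavik, Cape Town, and Kyoto; loses to Banff and Queenstown → score 3.
Banff has the best pairwise record.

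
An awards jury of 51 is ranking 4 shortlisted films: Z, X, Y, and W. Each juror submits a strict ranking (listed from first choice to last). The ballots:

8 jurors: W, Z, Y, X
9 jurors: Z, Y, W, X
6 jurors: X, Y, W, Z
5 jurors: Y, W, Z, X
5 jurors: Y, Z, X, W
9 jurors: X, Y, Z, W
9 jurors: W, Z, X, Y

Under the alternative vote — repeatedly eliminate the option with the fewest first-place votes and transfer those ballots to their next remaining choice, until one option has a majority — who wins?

Y

Round 1: Z 9, X 15, Y 10, W 17. Eliminate Z.
Round 2: X 15, Y 19, W 17. Eliminate X.
Round 3: Y 34, W 17. Y has a majority.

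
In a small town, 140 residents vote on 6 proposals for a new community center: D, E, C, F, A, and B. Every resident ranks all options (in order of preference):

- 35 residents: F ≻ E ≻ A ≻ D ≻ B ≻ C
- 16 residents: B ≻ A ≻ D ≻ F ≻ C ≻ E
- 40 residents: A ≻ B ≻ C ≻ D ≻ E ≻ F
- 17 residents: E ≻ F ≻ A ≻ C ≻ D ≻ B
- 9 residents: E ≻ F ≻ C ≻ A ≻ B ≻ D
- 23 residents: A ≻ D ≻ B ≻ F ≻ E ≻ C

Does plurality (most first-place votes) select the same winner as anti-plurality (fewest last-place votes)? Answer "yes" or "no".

yes

Plurality — first-place votes: D 0, E 26, C 0, F 35, A 63, B 16. Winner: A.
Anti-plurality — last-place votes: D 9, E 16, C 58, F 40, A 0, B 17. Winner: A.
The two methods agree.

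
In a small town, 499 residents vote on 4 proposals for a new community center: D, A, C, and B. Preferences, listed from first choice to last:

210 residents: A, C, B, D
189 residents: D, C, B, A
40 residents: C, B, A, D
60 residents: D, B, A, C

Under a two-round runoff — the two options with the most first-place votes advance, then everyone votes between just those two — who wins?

Round 1 first-place votes: D 249, A 210, C 40, B 0.
D and A advance.
Runoff: D is preferred to A by 249 voters; A by 250.
A wins the runoff.

A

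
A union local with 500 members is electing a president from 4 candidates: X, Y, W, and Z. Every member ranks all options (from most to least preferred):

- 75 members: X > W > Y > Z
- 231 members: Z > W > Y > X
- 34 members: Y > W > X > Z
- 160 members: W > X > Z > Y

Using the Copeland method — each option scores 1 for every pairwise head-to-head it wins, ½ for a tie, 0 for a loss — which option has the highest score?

W

X: beats Z; loses to Y and W → score 1.
Y: beats X; loses to W and Z → score 1.
W: beats X, Y, and Z → score 3.
Z: beats Y; loses to X and W → score 1.
W has the best pairwise record.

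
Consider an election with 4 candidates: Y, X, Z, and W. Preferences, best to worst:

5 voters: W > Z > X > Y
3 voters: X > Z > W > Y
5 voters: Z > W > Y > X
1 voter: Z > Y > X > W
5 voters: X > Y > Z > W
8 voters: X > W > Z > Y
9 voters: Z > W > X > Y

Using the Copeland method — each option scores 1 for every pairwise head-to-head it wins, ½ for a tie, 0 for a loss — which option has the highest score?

Z

Y: loses to X, Z, and W → score 0.
X: beats Y; loses to Z and W → score 1.
Z: beats Y, X, and W → score 3.
W: beats Y and X; loses to Z → score 2.
Z has the best pairwise record.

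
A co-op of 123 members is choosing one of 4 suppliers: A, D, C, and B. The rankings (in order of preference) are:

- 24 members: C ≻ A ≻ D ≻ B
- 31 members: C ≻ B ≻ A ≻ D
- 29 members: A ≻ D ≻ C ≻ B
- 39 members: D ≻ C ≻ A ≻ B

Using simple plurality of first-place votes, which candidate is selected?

First-place votes: A 29, D 39, C 55, B 0.
C has the most first-place votes.

C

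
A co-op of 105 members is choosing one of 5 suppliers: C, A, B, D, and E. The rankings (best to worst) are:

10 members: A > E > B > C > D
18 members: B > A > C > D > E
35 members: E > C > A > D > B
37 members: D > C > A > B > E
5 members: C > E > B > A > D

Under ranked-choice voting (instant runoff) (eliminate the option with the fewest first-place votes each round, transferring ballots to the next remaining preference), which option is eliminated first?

Round 1: C 5, A 10, B 18, D 37, E 35. Eliminate C.

C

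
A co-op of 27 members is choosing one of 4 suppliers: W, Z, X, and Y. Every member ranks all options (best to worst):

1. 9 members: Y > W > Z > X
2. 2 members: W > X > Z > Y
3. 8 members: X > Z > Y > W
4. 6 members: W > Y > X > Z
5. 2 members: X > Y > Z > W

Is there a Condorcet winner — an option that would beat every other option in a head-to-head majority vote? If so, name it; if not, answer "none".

Y

Y vs W: 19–8 for Y.
Y vs Z: 17–10 for Y.
Y vs X: 15–12 for Y.
Y beats every other option head-to-head.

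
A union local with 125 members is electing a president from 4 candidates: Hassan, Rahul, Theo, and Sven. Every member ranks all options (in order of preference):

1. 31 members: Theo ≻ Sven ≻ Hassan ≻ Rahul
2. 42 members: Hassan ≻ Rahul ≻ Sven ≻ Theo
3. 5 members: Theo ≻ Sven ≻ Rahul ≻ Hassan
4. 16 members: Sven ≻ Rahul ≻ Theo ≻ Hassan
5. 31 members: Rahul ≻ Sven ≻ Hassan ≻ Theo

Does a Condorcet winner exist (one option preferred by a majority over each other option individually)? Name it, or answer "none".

Checking pairwise contests:
Sven beats Hassan 83–42.
Hassan beats Rahul 73–52.
Hassan beats Theo 73–52.
Rahul beats Sven 73–52.
Every option loses at least one head-to-head, so there is no Condorcet winner.

none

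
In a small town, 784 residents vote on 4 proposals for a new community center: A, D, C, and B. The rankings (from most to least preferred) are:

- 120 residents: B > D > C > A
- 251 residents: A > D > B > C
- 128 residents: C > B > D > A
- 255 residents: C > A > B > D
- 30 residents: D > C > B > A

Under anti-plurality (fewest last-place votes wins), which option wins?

B

Last-place votes: A 278, D 255, C 251, B 0.
B is ranked last by the fewest voters, so B wins.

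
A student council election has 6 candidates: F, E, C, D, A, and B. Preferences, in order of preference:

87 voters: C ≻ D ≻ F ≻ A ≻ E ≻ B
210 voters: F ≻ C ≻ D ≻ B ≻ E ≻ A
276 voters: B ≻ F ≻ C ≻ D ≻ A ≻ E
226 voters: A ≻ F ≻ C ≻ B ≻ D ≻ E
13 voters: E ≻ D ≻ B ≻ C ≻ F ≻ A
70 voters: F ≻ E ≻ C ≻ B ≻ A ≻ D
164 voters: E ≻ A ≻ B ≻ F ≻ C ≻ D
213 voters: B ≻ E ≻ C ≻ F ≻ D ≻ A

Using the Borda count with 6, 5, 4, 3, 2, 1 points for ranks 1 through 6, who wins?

F: 87·4 + 210·6 + 276·5 + 226·5 + 13·2 + 70·6 + 164·3 + 213·3 = 5695
E: 87·2 + 210·2 + 276·1 + 226·1 + 13·6 + 70·5 + 164·6 + 213·5 = 3573
C: 87·6 + 210·5 + 276·4 + 226·4 + 13·3 + 70·4 + 164·2 + 213·4 = 5079
D: 87·5 + 210·4 + 276·3 + 226·2 + 13·5 + 70·1 + 164·1 + 213·2 = 3280
A: 87·3 + 210·1 + 276·2 + 226·6 + 13·1 + 70·2 + 164·5 + 213·1 = 3565
B: 87·1 + 210·3 + 276·6 + 226·3 + 13·4 + 70·3 + 164·4 + 213·6 = 5247
F has the highest Borda score (5695).

F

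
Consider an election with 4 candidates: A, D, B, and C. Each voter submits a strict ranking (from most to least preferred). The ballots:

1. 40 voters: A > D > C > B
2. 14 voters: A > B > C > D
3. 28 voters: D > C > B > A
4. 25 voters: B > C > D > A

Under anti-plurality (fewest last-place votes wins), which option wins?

C

Last-place votes: A 53, D 14, B 40, C 0.
C is ranked last by the fewest voters, so C wins.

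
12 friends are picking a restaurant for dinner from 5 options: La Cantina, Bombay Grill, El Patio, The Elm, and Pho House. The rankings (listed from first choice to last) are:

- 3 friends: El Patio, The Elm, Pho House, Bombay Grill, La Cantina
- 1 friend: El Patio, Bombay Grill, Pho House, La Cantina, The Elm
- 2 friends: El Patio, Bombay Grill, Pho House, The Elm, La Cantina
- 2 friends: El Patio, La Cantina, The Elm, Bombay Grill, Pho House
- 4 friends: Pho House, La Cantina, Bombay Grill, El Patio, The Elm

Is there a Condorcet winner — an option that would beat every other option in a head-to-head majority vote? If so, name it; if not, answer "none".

El Patio vs La Cantina: 8–4 for El Patio.
El Patio vs Bombay Grill: 8–4 for El Patio.
El Patio vs The Elm: 12–0 for El Patio.
El Patio vs Pho House: 8–4 for El Patio.
El Patio beats every other option head-to-head.

El Patio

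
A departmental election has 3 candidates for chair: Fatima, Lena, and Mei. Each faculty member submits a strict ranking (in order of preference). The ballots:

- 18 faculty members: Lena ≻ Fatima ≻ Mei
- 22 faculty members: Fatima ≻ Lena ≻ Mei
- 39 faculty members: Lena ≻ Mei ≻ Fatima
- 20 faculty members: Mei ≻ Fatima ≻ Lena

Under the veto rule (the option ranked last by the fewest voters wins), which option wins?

Last-place votes: Fatima 39, Lena 20, Mei 40.
Lena is ranked last by the fewest voters, so Lena wins.

Lena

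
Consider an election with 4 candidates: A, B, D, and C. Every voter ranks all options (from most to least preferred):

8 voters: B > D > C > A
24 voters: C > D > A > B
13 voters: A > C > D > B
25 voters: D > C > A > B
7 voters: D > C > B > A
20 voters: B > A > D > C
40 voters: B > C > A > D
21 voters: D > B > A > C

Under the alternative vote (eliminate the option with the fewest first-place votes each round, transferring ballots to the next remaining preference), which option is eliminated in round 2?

Round 1: A 13, B 68, D 53, C 24. Eliminate A.
Round 2: B 68, D 53, C 37. Eliminate C.

C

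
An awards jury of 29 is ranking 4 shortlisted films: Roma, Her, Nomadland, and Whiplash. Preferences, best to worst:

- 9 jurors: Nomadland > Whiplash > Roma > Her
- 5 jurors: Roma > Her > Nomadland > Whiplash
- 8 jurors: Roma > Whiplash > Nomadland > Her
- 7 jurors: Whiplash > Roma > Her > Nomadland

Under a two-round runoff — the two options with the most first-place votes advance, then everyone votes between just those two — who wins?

Roma

Round 1 first-place votes: Roma 13, Her 0, Nomadland 9, Whiplash 7.
Roma and Nomadland advance.
Runoff: Roma is preferred to Nomadland by 20 voters; Nomadland by 9.
Roma wins the runoff.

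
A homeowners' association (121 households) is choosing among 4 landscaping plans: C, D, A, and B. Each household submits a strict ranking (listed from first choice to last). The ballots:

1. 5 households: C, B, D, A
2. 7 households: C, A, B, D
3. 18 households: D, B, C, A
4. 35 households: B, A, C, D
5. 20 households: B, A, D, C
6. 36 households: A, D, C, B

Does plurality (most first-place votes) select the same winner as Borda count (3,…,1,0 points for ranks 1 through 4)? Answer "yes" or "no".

Plurality — first-place votes: C 12, D 18, A 36, B 55. Winner: B.
Borda — scores: C 125, D 151, A 232, B 218. Winner: A.
The two methods disagree.

no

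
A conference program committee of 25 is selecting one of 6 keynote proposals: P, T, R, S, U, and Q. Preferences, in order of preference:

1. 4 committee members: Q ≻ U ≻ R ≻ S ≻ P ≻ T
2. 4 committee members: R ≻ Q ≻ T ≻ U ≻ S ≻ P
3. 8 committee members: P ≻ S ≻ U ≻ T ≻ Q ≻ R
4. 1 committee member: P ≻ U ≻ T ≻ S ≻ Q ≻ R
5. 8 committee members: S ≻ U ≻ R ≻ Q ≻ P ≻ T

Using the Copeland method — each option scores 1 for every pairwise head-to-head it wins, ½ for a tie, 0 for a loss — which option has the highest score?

P: beats T; loses to R, S, U, and Q → score 1.
T: loses to P, R, S, U, and Q → score 0.
R: beats P and T; loses to S, U, and Q → score 2.
S: beats P, T, R, U, and Q → score 5.
U: beats P, T, R, and Q; loses to S → score 4.
Q: beats P, T, and R; loses to S and U → score 3.
S has the best pairwise record.

S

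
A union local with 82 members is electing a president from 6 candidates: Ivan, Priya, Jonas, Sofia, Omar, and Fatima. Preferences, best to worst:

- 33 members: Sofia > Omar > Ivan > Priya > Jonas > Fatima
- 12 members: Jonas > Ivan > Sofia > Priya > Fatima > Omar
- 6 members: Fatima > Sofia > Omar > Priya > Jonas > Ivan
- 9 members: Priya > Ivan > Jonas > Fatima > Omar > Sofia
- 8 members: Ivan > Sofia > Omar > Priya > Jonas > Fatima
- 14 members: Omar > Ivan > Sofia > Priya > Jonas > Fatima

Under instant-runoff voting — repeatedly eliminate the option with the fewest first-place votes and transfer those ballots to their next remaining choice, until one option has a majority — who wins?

Sofia

Round 1: Ivan 8, Priya 9, Jonas 12, Sofia 33, Omar 14, Fatima 6. Eliminate Fatima.
Round 2: Ivan 8, Priya 9, Jonas 12, Sofia 39, Omar 14. Eliminate Ivan.
Round 3: Priya 9, Jonas 12, Sofia 47, Omar 14. Sofia has a majority.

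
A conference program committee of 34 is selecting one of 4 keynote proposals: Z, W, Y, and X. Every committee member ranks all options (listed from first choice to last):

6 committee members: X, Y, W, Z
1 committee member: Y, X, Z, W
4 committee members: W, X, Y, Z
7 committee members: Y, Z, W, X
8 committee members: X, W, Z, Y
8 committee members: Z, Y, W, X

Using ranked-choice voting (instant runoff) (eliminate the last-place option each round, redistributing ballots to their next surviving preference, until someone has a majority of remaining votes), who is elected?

X

Round 1: Z 8, W 4, Y 8, X 14. Eliminate W.
Round 2: Z 8, Y 8, X 18. X has a majority.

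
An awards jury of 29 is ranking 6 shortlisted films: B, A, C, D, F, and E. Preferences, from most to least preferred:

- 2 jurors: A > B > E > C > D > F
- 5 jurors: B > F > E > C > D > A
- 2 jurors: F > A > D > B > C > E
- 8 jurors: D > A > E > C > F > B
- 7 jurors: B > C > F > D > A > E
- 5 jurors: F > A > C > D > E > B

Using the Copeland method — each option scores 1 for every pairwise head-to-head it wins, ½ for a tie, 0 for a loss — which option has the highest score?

B: beats C and E; loses to A, D, and F → score 2.
A: beats B, C, and E; loses to D and F → score 3.
C: beats D and F; loses to B, A, and E → score 2.
D: beats B, A, and E; loses to C and F → score 3.
F: beats B, A, D, and E; loses to C → score 4.
E: beats C; loses to B, A, D, and F → score 1.
F has the best pairwise record.

F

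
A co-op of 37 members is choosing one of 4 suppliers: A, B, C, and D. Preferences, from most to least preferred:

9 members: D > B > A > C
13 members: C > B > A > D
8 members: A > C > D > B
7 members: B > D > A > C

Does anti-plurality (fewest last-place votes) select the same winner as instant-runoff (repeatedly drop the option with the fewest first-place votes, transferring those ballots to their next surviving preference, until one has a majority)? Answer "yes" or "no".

no

Anti-plurality — last-place votes: A 0, B 8, C 16, D 13. Winner: A.
Instant-runoff — R1 A 8, B 7, C 13, D 9 (B out); R2 A 8, C 13, D 16 (A out); R3 C 21, D 16 (C winner). Winner: C.
The two methods disagree.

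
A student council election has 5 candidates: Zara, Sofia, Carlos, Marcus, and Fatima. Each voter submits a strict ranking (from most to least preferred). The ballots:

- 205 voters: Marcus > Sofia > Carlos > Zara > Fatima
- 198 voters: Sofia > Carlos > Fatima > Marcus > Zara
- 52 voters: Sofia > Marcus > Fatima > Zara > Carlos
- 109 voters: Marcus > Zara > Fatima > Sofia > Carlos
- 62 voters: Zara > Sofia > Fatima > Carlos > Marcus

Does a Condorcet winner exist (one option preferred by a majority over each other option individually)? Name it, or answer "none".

Marcus

Marcus vs Zara: 564–62 for Marcus.
Marcus vs Sofia: 314–312 for Marcus.
Marcus vs Carlos: 366–260 for Marcus.
Marcus vs Fatima: 366–260 for Marcus.
Marcus beats every other option head-to-head.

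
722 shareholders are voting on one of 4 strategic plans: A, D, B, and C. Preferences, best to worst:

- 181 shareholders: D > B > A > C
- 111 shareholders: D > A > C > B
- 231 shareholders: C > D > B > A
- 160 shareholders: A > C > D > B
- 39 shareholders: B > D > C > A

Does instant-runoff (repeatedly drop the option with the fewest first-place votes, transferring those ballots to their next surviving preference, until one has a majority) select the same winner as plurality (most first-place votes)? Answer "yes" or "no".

Instant-runoff — R1 A 160, D 292, B 39, C 231 (B out); R2 A 160, D 331, C 231 (A out); R3 D 331, C 391 (C winner). Winner: C.
Plurality — first-place votes: A 160, D 292, B 39, C 231. Winner: D.
The two methods disagree.

no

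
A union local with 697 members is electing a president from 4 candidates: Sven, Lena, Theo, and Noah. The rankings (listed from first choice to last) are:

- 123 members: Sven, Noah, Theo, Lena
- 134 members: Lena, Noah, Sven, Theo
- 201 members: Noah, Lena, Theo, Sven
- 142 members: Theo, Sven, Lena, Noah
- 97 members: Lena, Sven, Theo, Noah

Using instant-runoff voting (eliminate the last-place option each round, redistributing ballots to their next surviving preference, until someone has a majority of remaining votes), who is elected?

Lena

Round 1: Sven 123, Lena 231, Theo 142, Noah 201. Eliminate Sven.
Round 2: Lena 231, Theo 142, Noah 324. Eliminate Theo.
Round 3: Lena 373, Noah 324. Lena has a majority.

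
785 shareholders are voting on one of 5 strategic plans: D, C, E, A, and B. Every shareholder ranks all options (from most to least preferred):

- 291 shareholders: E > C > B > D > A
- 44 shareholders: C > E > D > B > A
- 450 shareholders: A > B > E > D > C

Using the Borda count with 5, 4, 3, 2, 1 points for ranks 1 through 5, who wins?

D: 291·2 + 44·3 + 450·2 = 1614
C: 291·4 + 44·5 + 450·1 = 1834
E: 291·5 + 44·4 + 450·3 = 2981
A: 291·1 + 44·1 + 450·5 = 2585
B: 291·3 + 44·2 + 450·4 = 2761
E has the highest Borda score (2981).

E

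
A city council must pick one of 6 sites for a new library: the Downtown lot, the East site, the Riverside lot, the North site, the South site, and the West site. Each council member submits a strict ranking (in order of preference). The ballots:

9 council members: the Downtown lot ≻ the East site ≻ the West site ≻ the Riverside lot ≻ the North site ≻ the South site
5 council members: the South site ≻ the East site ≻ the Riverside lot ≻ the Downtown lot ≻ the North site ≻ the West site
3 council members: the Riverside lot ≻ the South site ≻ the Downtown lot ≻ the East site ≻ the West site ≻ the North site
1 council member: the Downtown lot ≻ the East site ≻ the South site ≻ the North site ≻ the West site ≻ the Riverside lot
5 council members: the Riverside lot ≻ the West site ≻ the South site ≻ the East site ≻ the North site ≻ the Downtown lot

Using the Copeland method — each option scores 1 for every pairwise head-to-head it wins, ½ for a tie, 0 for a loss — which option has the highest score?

the Riverside lot

the Downtown lot: beats the East site, the North site, and the West site; loses to the Riverside lot and the South site → score 3.
the East site: beats the Riverside lot, the North site, and the West site; loses to the Downtown lot and the South site → score 3.
the Riverside lot: beats the Downtown lot, the North site, the South site, and the West site; loses to the East site → score 4.
the North site: loses to the Downtown lot, the East site, the Riverside lot, the South site, and the West site → score 0.
the South site: beats the Downtown lot, the East site, and the North site; loses to the Riverside lot and the West site → score 3.
the West site: beats the North site and the South site; loses to the Downtown lot, the East site, and the Riverside lot → score 2.
the Riverside lot has the best pairwise record.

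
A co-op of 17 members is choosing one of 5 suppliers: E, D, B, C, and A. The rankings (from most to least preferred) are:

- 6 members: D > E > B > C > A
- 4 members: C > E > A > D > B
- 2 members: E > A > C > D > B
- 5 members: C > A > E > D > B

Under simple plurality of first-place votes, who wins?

C

First-place votes: E 2, D 6, B 0, C 9, A 0.
C has the most first-place votes.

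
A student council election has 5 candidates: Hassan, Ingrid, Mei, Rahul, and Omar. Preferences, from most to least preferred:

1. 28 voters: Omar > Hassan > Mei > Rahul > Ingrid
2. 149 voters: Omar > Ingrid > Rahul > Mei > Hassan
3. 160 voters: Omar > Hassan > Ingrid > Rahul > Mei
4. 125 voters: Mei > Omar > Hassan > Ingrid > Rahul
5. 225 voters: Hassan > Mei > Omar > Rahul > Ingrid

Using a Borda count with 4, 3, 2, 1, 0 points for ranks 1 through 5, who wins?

Hassan: 28·3 + 149·0 + 160·3 + 125·2 + 225·4 = 1714
Ingrid: 28·0 + 149·3 + 160·2 + 125·1 + 225·0 = 892
Mei: 28·2 + 149·1 + 160·0 + 125·4 + 225·3 = 1380
Rahul: 28·1 + 149·2 + 160·1 + 125·0 + 225·1 = 711
Omar: 28·4 + 149·4 + 160·4 + 125·3 + 225·2 = 2173
Omar has the highest Borda score (2173).

Omar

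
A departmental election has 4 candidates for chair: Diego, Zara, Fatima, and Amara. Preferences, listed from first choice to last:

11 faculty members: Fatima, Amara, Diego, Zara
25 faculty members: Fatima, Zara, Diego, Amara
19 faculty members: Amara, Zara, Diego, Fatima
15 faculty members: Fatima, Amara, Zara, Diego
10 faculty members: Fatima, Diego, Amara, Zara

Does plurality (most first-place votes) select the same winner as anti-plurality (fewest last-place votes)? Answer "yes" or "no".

no

Plurality — first-place votes: Diego 0, Zara 0, Fatima 61, Amara 19. Winner: Fatima.
Anti-plurality — last-place votes: Diego 15, Zara 21, Fatima 19, Amara 25. Winner: Diego.
The two methods disagree.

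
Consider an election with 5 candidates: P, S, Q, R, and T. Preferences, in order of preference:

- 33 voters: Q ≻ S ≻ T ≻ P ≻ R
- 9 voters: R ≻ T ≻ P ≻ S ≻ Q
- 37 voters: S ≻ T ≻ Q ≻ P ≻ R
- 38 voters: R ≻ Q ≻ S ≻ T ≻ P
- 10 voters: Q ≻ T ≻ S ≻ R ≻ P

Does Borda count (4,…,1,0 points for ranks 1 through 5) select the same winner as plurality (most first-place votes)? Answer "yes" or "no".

no

Borda — scores: P 88, S 352, Q 360, R 198, T 272. Winner: Q.
Plurality — first-place votes: P 0, S 37, Q 43, R 47, T 0. Winner: R.
The two methods disagree.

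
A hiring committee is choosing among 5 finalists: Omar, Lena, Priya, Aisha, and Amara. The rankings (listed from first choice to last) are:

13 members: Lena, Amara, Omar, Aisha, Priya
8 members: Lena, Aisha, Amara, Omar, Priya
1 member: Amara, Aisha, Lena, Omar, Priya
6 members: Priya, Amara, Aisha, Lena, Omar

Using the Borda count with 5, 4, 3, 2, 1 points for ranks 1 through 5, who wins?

Omar: 13·3 + 8·2 + 1·2 + 6·1 = 63
Lena: 13·5 + 8·5 + 1·3 + 6·2 = 120
Priya: 13·1 + 8·1 + 1·1 + 6·5 = 52
Aisha: 13·2 + 8·4 + 1·4 + 6·3 = 80
Amara: 13·4 + 8·3 + 1·5 + 6·4 = 105
Lena has the highest Borda score (120).

Lena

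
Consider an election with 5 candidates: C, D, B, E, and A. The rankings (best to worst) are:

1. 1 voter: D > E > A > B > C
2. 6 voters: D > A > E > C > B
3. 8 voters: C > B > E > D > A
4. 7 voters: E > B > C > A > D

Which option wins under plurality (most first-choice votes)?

C

First-place votes: C 8, D 7, B 0, E 7, A 0.
C has the most first-place votes.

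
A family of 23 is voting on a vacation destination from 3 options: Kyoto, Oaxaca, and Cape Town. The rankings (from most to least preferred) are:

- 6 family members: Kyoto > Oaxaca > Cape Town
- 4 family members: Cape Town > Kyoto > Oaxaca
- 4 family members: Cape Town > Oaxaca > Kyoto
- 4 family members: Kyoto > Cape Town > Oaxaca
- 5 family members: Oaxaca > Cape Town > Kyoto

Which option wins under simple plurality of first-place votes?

First-place votes: Kyoto 10, Oaxaca 5, Cape Town 8.
Kyoto has the most first-place votes.

Kyoto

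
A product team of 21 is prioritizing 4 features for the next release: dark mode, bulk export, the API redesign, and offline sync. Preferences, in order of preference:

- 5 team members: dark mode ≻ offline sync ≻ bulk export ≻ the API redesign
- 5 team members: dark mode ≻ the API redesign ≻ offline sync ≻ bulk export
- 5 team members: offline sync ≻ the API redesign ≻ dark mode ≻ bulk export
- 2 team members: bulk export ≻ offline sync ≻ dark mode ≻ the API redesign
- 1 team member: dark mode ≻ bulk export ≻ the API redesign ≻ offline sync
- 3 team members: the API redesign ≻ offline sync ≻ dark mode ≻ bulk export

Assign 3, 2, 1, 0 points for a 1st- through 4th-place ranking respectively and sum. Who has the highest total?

dark mode

dark mode: 5·3 + 5·3 + 5·1 + 2·1 + 1·3 + 3·1 = 43
bulk export: 5·1 + 5·0 + 5·0 + 2·3 + 1·2 + 3·0 = 13
the API redesign: 5·0 + 5·2 + 5·2 + 2·0 + 1·1 + 3·3 = 30
offline sync: 5·2 + 5·1 + 5·3 + 2·2 + 1·0 + 3·2 = 40
dark mode has the highest Borda score (43).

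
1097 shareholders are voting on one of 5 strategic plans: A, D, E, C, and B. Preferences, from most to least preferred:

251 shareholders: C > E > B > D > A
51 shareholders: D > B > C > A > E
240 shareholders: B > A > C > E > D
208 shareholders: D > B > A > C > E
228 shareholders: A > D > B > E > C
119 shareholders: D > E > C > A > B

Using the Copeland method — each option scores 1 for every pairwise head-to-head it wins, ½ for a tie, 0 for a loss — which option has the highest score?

A: beats E and C; loses to D and B → score 2.
D: beats A, E, C, and B → score 4.
E: loses to A, D, C, and B → score 0.
C: beats E; loses to A, D, and B → score 1.
B: beats A, E, and C; loses to D → score 3.
D has the best pairwise record.

D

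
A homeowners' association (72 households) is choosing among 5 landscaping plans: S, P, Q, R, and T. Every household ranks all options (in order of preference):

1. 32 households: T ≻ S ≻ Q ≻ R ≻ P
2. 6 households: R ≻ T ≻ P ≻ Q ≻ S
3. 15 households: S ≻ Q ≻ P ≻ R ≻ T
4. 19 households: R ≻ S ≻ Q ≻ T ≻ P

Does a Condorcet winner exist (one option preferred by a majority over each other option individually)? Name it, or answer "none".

none

Checking pairwise contests:
T beats S 38–34.
S beats P 66–6.
S beats Q 66–6.
S beats R 47–25.
R beats T 40–32.
Every option loses at least one head-to-head, so there is no Condorcet winner.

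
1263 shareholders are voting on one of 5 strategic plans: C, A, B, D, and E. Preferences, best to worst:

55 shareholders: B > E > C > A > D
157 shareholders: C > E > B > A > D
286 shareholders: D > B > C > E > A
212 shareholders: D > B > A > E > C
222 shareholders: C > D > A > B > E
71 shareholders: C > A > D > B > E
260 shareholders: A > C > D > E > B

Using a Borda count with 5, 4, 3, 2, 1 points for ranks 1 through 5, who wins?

C: 55·3 + 157·5 + 286·3 + 212·1 + 222·5 + 71·5 + 260·4 = 4525
A: 55·2 + 157·2 + 286·1 + 212·3 + 222·3 + 71·4 + 260·5 = 3596
B: 55·5 + 157·3 + 286·4 + 212·4 + 222·2 + 71·2 + 260·1 = 3584
D: 55·1 + 157·1 + 286·5 + 212·5 + 222·4 + 71·3 + 260·3 = 4583
E: 55·4 + 157·4 + 286·2 + 212·2 + 222·1 + 71·1 + 260·2 = 2657
D has the highest Borda score (4583).

D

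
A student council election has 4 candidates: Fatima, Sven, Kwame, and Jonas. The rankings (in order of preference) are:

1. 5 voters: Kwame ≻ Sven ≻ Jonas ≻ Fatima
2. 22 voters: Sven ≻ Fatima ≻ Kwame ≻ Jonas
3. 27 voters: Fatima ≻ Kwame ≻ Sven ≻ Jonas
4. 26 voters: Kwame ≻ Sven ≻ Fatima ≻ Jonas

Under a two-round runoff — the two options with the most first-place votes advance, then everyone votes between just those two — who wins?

Fatima

Round 1 first-place votes: Fatima 27, Sven 22, Kwame 31, Jonas 0.
Kwame and Fatima advance.
Runoff: Kwame is preferred to Fatima by 31 voters; Fatima by 49.
Fatima wins the runoff.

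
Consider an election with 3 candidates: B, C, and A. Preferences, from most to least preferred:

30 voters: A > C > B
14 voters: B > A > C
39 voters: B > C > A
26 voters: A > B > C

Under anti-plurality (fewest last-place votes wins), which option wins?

B

Last-place votes: B 30, C 40, A 39.
B is ranked last by the fewest voters, so B wins.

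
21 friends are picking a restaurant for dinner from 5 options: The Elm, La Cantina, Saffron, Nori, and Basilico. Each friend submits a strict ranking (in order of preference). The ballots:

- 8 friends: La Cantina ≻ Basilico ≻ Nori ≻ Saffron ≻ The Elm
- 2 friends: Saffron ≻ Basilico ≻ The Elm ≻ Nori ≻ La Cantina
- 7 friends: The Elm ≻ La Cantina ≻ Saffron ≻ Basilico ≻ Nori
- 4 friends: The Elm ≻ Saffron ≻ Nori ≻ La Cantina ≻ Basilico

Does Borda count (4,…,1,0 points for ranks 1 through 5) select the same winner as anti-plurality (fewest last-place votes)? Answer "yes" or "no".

no

Borda — scores: The Elm 48, La Cantina 57, Saffron 42, Nori 26, Basilico 37. Winner: La Cantina.
Anti-plurality — last-place votes: The Elm 8, La Cantina 2, Saffron 0, Nori 7, Basilico 4. Winner: Saffron.
The two methods disagree.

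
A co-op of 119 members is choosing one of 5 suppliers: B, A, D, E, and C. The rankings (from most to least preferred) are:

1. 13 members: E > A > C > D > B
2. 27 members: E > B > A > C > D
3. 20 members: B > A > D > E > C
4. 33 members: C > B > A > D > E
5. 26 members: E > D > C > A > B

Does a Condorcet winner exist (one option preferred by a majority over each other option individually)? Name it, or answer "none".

E

E vs B: 66–53 for E.
E vs A: 66–53 for E.
E vs D: 66–53 for E.
E vs C: 86–33 for E.
E beats every other option head-to-head.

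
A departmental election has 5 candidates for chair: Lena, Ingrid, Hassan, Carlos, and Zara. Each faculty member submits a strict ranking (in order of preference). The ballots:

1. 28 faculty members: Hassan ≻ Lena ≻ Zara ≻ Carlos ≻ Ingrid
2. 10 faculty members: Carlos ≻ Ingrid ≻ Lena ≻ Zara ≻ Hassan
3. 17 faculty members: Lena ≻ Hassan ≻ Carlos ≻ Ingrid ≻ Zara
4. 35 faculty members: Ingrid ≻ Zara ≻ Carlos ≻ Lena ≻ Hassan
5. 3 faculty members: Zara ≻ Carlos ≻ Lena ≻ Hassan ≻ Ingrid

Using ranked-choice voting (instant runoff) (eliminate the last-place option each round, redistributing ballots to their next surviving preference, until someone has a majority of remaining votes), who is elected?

Hassan

Round 1: Lena 17, Ingrid 35, Hassan 28, Carlos 10, Zara 3. Eliminate Zara.
Round 2: Lena 17, Ingrid 35, Hassan 28, Carlos 13. Eliminate Carlos.
Round 3: Lena 20, Ingrid 45, Hassan 28. Eliminate Lena.
Round 4: Ingrid 45, Hassan 48. Hassan has a majority.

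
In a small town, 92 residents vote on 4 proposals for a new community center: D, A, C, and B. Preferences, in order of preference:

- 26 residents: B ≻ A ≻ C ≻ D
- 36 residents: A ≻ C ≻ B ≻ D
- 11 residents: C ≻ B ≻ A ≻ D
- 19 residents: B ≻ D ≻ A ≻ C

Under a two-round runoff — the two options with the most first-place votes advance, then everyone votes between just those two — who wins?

B

Round 1 first-place votes: D 0, A 36, C 11, B 45.
B and A advance.
Runoff: B is preferred to A by 56 voters; A by 36.
B wins the runoff.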